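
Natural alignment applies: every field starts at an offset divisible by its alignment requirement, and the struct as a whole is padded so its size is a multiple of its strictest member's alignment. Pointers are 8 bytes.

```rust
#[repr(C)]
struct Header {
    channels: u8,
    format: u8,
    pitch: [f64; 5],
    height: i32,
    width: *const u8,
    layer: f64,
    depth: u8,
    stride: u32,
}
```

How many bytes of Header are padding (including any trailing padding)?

13

@0: channels [1B, align 1] → 1
@1: format [1B, align 1] → 2
+6 pad (align 8)
@8: pitch [40B, align 8] → 48
@48: height [4B, align 4] → 52
+4 pad (align 8)
@56: width [8B, align 8] → 64
@64: layer [8B, align 8] → 72
@72: depth [1B, align 1] → 73
+3 pad (align 4)
@76: stride [4B, align 4] → 80
size 80, align 8
data bytes 67, size 80 → padding 13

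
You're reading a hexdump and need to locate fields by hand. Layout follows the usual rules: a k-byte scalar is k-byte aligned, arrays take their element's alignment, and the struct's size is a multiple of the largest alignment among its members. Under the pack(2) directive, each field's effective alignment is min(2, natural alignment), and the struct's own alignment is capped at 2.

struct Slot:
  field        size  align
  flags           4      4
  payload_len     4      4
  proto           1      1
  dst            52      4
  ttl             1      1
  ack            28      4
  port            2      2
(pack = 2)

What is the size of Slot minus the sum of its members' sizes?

flags at 0 (size 4, align 2) → ends 4
payload_len at 4 (size 4, align 2) → ends 8
proto at 8 (size 1, align 1) → ends 9
pad 1 to align 2 for dst
dst at 10 (size 52, align 2) → ends 62
ttl at 62 (size 1, align 1) → ends 63
pad 1 to align 2 for ack
ack at 64 (size 28, align 2) → ends 92
port at 92 (size 2, align 2) → ends 94
total 94 bytes, alignment 2
data bytes 92, size 94 → padding 2

2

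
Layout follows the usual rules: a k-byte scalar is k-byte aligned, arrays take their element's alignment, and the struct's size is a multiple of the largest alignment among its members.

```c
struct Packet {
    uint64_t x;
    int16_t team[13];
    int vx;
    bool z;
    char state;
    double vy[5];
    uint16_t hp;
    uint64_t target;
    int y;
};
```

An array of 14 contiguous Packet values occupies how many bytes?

1568

@0: x [8B, align 8] → 8
@8: team [26B, align 2] → 34
+2 pad (align 4)
@36: vx [4B, align 4] → 40
@40: z [1B, align 1] → 41
@41: state [1B, align 1] → 42
+6 pad (align 8)
@48: vy [40B, align 8] → 88
@88: hp [2B, align 2] → 90
+6 pad (align 8)
@96: target [8B, align 8] → 104
@104: y [4B, align 4] → 108
+4 tail pad (align 8)
size 112, align 8
array of 14: 14 × 112 = 1568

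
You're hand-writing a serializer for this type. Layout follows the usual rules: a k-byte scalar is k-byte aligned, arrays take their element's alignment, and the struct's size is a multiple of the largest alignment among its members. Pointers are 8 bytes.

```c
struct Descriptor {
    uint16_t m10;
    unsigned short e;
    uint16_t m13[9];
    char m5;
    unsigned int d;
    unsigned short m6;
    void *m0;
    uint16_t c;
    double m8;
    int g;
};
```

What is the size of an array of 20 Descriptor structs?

m10 at 0 (size 2, align 2) → ends 2
e at 2 (size 2, align 2) → ends 4
m13 at 4 (size 18, align 2) → ends 22
m5 at 22 (size 1, align 1) → ends 23
pad 1 to align 4 for d
d at 24 (size 4, align 4) → ends 28
m6 at 28 (size 2, align 2) → ends 30
pad 2 to align 8 for m0
m0 at 32 (size 8, align 8) → ends 40
c at 40 (size 2, align 2) → ends 42
pad 6 to align 8 for m8
m8 at 48 (size 8, align 8) → ends 56
g at 56 (size 4, align 4) → ends 60
tail pad 4 to reach multiple of 8
total 64 bytes, alignment 8
array of 20: 20 × 64 = 1280

1280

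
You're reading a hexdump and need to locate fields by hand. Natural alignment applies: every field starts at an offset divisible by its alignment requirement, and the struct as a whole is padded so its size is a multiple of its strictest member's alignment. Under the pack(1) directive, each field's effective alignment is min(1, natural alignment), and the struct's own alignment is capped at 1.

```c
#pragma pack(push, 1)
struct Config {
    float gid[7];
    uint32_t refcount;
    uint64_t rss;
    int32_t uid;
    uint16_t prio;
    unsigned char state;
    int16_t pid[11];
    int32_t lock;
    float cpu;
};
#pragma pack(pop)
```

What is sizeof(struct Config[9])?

gid at 0 (size 28, align 1) → ends 28
refcount at 28 (size 4, align 1) → ends 32
rss at 32 (size 8, align 1) → ends 40
uid at 40 (size 4, align 1) → ends 44
prio at 44 (size 2, align 1) → ends 46
state at 46 (size 1, align 1) → ends 47
pid at 47 (size 22, align 1) → ends 69
lock at 69 (size 4, align 1) → ends 73
cpu at 73 (size 4, align 1) → ends 77
total 77 bytes, alignment 1
array of 9: 9 × 77 = 693

693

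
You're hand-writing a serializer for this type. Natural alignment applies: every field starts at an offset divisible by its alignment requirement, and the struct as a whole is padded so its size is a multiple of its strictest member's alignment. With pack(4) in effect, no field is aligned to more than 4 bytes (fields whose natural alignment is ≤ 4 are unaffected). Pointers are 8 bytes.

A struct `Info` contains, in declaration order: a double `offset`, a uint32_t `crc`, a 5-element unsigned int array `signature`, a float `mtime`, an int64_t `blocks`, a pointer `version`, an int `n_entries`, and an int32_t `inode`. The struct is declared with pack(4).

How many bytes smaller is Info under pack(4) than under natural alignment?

4

natural layout:
  0..8  offset  (8B, 8-aligned)
  8..12  crc  (4B, 4-aligned)
  12..32  signature  (20B, 4-aligned)
  32..36  mtime  (4B, 4-aligned)
  36..40  -- padding (4B)
  40..48  blocks  (8B, 8-aligned)
  48..56  version  (8B, 8-aligned)
  56..60  n_entries  (4B, 4-aligned)
  60..64  inode  (4B, 4-aligned)
  sizeof = 64, alignof = 8
packed(4) layout:
  0..8  offset  (8B, 4-aligned)
  8..12  crc  (4B, 4-aligned)
  12..32  signature  (20B, 4-aligned)
  32..36  mtime  (4B, 4-aligned)
  36..44  blocks  (8B, 4-aligned)
  44..52  version  (8B, 4-aligned)
  52..56  n_entries  (4B, 4-aligned)
  56..60  inode  (4B, 4-aligned)
  sizeof = 60, alignof = 4
64 − 60 = 4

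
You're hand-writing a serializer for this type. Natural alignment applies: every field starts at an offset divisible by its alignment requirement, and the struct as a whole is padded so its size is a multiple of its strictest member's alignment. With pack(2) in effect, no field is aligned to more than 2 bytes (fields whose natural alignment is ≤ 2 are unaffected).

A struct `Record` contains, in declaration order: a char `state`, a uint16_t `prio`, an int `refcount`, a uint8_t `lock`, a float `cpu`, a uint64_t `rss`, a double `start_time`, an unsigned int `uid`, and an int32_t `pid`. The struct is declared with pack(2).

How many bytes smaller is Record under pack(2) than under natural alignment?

natural layout:
  state at 0 (size 1, align 1) → ends 1
  pad 1 to align 2 for prio
  prio at 2 (size 2, align 2) → ends 4
  refcount at 4 (size 4, align 4) → ends 8
  lock at 8 (size 1, align 1) → ends 9
  pad 3 to align 4 for cpu
  cpu at 12 (size 4, align 4) → ends 16
  rss at 16 (size 8, align 8) → ends 24
  start_time at 24 (size 8, align 8) → ends 32
  uid at 32 (size 4, align 4) → ends 36
  pid at 36 (size 4, align 4) → ends 40
  total 40 bytes, alignment 8
packed(2) layout:
  state at 0 (size 1, align 1) → ends 1
  pad 1 to align 2 for prio
  prio at 2 (size 2, align 2) → ends 4
  refcount at 4 (size 4, align 2) → ends 8
  lock at 8 (size 1, align 1) → ends 9
  pad 1 to align 2 for cpu
  cpu at 10 (size 4, align 2) → ends 14
  rss at 14 (size 8, align 2) → ends 22
  start_time at 22 (size 8, align 2) → ends 30
  uid at 30 (size 4, align 2) → ends 34
  pid at 34 (size 4, align 2) → ends 38
  total 38 bytes, alignment 2
40 − 38 = 2

2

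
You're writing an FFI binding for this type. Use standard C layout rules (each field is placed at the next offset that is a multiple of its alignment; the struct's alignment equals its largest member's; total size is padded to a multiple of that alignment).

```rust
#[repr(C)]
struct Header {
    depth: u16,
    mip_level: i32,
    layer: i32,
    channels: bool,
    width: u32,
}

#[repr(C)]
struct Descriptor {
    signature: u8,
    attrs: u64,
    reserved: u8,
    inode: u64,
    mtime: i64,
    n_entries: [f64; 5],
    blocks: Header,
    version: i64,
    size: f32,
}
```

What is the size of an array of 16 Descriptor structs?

Header: @0: depth [2B, align 2] → 2; +2 pad (align 4); @4: mip_level [4B, align 4] → 8; @8: layer [4B, align 4] → 12; @12: channels [1B, align 1] → 13; +3 pad (align 4); @16: width [4B, align 4] → 20; size 20, align 4
@0: signature [1B, align 1] → 1
+7 pad (align 8)
@8: attrs [8B, align 8] → 16
@16: reserved [1B, align 1] → 17
+7 pad (align 8)
@24: inode [8B, align 8] → 32
@32: mtime [8B, align 8] → 40
@40: n_entries [40B, align 8] → 80
@80: blocks [20B, align 4] → 100
+4 pad (align 8)
@104: version [8B, align 8] → 112
@112: size [4B, align 4] → 116
+4 tail pad (align 8)
size 120, align 8
array of 16: 16 × 120 = 1920

1920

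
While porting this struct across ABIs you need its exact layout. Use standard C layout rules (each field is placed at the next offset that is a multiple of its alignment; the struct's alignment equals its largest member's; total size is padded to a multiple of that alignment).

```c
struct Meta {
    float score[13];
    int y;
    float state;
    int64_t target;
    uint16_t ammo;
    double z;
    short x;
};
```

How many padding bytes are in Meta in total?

@0: score [52B, align 4] → 52
@52: y [4B, align 4] → 56
@56: state [4B, align 4] → 60
+4 pad (align 8)
@64: target [8B, align 8] → 72
@72: ammo [2B, align 2] → 74
+6 pad (align 8)
@80: z [8B, align 8] → 88
@88: x [2B, align 2] → 90
+6 tail pad (align 8)
size 96, align 8
data bytes 80, size 96 → padding 16

16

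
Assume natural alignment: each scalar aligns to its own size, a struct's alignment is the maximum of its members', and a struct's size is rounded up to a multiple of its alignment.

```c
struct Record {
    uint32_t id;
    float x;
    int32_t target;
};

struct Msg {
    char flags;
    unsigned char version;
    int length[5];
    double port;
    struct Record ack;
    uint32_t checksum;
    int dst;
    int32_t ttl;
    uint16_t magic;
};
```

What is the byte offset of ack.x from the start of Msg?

36

Record: id at 0 (size 4, align 4) → ends 4; x at 4 (size 4, align 4) → ends 8; target at 8 (size 4, align 4) → ends 12; total 12 bytes, alignment 4
flags at 0 (size 1, align 1) → ends 1
version at 1 (size 1, align 1) → ends 2
pad 2 to align 4 for length
length at 4 (size 20, align 4) → ends 24
port at 24 (size 8, align 8) → ends 32
ack at 32 (size 12, align 4) → ends 44
within Record: x at 4
32 + 4 = 36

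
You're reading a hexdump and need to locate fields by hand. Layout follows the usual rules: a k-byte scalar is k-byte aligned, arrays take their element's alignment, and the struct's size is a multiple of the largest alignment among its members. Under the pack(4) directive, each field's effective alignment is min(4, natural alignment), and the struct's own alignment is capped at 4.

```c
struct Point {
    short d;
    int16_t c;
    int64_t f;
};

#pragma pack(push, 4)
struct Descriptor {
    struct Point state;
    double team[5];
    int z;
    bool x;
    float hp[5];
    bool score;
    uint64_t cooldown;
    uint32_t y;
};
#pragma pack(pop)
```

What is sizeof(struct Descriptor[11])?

1100

Point: 0..2  d  (2B, 2-aligned); 2..4  c  (2B, 2-aligned); 4..8  -- padding (4B); 8..16  f  (8B, 8-aligned); sizeof = 16, alignof = 8
0..16  state  (16B, 4-aligned)
16..56  team  (40B, 4-aligned)
56..60  z  (4B, 4-aligned)
60..61  x  (1B, 1-aligned)
61..64  -- padding (3B)
64..84  hp  (20B, 4-aligned)
84..85  score  (1B, 1-aligned)
85..88  -- padding (3B)
88..96  cooldown  (8B, 4-aligned)
96..100  y  (4B, 4-aligned)
sizeof = 100, alignof = 4
array of 11: 11 × 100 = 1100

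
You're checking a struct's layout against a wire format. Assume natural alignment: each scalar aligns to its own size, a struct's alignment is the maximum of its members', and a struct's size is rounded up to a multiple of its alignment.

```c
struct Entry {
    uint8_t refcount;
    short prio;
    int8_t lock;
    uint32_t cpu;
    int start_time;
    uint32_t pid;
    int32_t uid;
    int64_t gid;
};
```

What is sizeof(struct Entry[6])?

0..1  refcount  (1B, 1-aligned)
1..2  -- padding (1B)
2..4  prio  (2B, 2-aligned)
4..5  lock  (1B, 1-aligned)
5..8  -- padding (3B)
8..12  cpu  (4B, 4-aligned)
12..16  start_time  (4B, 4-aligned)
16..20  pid  (4B, 4-aligned)
20..24  uid  (4B, 4-aligned)
24..32  gid  (8B, 8-aligned)
sizeof = 32, alignof = 8
array of 6: 6 × 32 = 192

192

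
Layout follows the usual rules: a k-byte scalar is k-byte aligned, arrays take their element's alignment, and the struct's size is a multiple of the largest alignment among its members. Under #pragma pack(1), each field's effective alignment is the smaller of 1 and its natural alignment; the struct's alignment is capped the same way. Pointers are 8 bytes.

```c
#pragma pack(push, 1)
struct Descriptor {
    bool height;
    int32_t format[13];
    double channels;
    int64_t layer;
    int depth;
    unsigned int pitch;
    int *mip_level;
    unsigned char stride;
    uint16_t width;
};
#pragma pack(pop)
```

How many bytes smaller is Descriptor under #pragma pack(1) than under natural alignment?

natural layout:
  0..1  height  (1B, 1-aligned)
  1..4  -- padding (3B)
  4..56  format  (52B, 4-aligned)
  56..64  channels  (8B, 8-aligned)
  64..72  layer  (8B, 8-aligned)
  72..76  depth  (4B, 4-aligned)
  76..80  pitch  (4B, 4-aligned)
  80..88  mip_level  (8B, 8-aligned)
  88..89  stride  (1B, 1-aligned)
  89..90  -- padding (1B)
  90..92  width  (2B, 2-aligned)
  92..96  -- tail padding (4B)
  sizeof = 96, alignof = 8
packed(1) layout:
  0..1  height  (1B, 1-aligned)
  1..53  format  (52B, 1-aligned)
  53..61  channels  (8B, 1-aligned)
  61..69  layer  (8B, 1-aligned)
  69..73  depth  (4B, 1-aligned)
  73..77  pitch  (4B, 1-aligned)
  77..85  mip_level  (8B, 1-aligned)
  85..86  stride  (1B, 1-aligned)
  86..88  width  (2B, 1-aligned)
  sizeof = 88, alignof = 1
96 − 88 = 8

8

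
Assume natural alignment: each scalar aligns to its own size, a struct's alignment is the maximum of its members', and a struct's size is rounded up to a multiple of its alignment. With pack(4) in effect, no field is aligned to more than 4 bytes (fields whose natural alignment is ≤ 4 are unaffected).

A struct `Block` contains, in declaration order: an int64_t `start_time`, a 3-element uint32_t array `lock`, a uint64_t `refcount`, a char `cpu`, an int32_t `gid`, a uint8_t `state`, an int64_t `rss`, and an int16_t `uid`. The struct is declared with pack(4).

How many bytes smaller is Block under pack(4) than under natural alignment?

12

natural layout:
  start_time at 0 (size 8, align 8) → ends 8
  lock at 8 (size 12, align 4) → ends 20
  pad 4 to align 8 for refcount
  refcount at 24 (size 8, align 8) → ends 32
  cpu at 32 (size 1, align 1) → ends 33
  pad 3 to align 4 for gid
  gid at 36 (size 4, align 4) → ends 40
  state at 40 (size 1, align 1) → ends 41
  pad 7 to align 8 for rss
  rss at 48 (size 8, align 8) → ends 56
  uid at 56 (size 2, align 2) → ends 58
  tail pad 6 to reach multiple of 8
  total 64 bytes, alignment 8
packed(4) layout:
  start_time at 0 (size 8, align 4) → ends 8
  lock at 8 (size 12, align 4) → ends 20
  refcount at 20 (size 8, align 4) → ends 28
  cpu at 28 (size 1, align 1) → ends 29
  pad 3 to align 4 for gid
  gid at 32 (size 4, align 4) → ends 36
  state at 36 (size 1, align 1) → ends 37
  pad 3 to align 4 for rss
  rss at 40 (size 8, align 4) → ends 48
  uid at 48 (size 2, align 2) → ends 50
  tail pad 2 to reach multiple of 4
  total 52 bytes, alignment 4
64 − 52 = 12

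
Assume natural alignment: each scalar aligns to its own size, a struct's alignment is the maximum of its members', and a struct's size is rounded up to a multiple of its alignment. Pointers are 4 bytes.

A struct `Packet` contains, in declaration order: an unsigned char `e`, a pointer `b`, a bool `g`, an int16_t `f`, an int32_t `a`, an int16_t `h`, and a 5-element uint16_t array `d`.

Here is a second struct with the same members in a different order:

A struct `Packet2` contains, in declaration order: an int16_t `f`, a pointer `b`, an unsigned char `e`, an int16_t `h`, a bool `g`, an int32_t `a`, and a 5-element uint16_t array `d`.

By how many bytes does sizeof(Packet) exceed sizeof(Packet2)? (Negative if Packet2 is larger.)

e at 0 (size 1, align 1) → ends 1
pad 3 to align 4 for b
b at 4 (size 4, align 4) → ends 8
g at 8 (size 1, align 1) → ends 9
pad 1 to align 2 for f
f at 10 (size 2, align 2) → ends 12
a at 12 (size 4, align 4) → ends 16
h at 16 (size 2, align 2) → ends 18
d at 18 (size 10, align 2) → ends 28
total 28 bytes, alignment 4
— Packet2 —
f at 0 (size 2, align 2) → ends 2
pad 2 to align 4 for b
b at 4 (size 4, align 4) → ends 8
e at 8 (size 1, align 1) → ends 9
pad 1 to align 2 for h
h at 10 (size 2, align 2) → ends 12
g at 12 (size 1, align 1) → ends 13
pad 3 to align 4 for a
a at 16 (size 4, align 4) → ends 20
d at 20 (size 10, align 2) → ends 30
tail pad 2 to reach multiple of 4
total 32 bytes, alignment 4
28 − 32 = -4

-4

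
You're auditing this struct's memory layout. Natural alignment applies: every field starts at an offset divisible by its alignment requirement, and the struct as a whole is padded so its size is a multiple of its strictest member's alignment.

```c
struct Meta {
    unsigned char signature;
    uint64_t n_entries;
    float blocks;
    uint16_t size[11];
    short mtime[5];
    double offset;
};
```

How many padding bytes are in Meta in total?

signature at 0 (size 1, align 1) → ends 1
pad 7 to align 8 for n_entries
n_entries at 8 (size 8, align 8) → ends 16
blocks at 16 (size 4, align 4) → ends 20
size at 20 (size 22, align 2) → ends 42
mtime at 42 (size 10, align 2) → ends 52
pad 4 to align 8 for offset
offset at 56 (size 8, align 8) → ends 64
total 64 bytes, alignment 8
data bytes 53, size 64 → padding 11

11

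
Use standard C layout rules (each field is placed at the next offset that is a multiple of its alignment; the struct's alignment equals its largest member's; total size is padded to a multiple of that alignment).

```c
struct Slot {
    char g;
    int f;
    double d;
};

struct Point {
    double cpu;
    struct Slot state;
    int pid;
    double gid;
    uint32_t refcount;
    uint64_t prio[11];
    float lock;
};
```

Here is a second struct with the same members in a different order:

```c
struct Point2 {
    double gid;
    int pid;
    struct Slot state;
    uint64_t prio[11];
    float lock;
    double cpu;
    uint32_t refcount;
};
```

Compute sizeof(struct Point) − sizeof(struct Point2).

Slot: 0..1  g  (1B, 1-aligned); 1..4  -- padding (3B); 4..8  f  (4B, 4-aligned); 8..16  d  (8B, 8-aligned); sizeof = 16, alignof = 8
0..8  cpu  (8B, 8-aligned)
8..24  state  (16B, 8-aligned)
24..28  pid  (4B, 4-aligned)
28..32  -- padding (4B)
32..40  gid  (8B, 8-aligned)
40..44  refcount  (4B, 4-aligned)
44..48  -- padding (4B)
48..136  prio  (88B, 8-aligned)
136..140  lock  (4B, 4-aligned)
140..144  -- tail padding (4B)
sizeof = 144, alignof = 8
— Point2 —
0..8  gid  (8B, 8-aligned)
8..12  pid  (4B, 4-aligned)
12..16  -- padding (4B)
16..32  state  (16B, 8-aligned)
32..120  prio  (88B, 8-aligned)
120..124  lock  (4B, 4-aligned)
124..128  -- padding (4B)
128..136  cpu  (8B, 8-aligned)
136..140  refcount  (4B, 4-aligned)
140..144  -- tail padding (4B)
sizeof = 144, alignof = 8
144 − 144 = 0

0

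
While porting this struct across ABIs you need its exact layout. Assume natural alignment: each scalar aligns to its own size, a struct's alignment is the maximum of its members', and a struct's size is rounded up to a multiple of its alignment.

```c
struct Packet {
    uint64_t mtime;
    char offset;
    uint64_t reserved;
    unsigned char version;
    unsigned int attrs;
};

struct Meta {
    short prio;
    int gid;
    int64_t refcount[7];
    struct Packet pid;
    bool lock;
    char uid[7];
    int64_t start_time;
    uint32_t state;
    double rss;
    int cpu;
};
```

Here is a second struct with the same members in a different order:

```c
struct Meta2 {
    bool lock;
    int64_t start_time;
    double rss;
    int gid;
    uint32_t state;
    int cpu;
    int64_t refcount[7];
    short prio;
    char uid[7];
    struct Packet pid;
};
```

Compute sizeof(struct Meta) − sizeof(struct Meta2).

-8

Packet: 0..8  mtime  (8B, 8-aligned); 8..9  offset  (1B, 1-aligned); 9..16  -- padding (7B); 16..24  reserved  (8B, 8-aligned); 24..25  version  (1B, 1-aligned); 25..28  -- padding (3B); 28..32  attrs  (4B, 4-aligned); sizeof = 32, alignof = 8
0..2  prio  (2B, 2-aligned)
2..4  -- padding (2B)
4..8  gid  (4B, 4-aligned)
8..64  refcount  (56B, 8-aligned)
64..96  pid  (32B, 8-aligned)
96..97  lock  (1B, 1-aligned)
97..104  uid  (7B, 1-aligned)
104..112  start_time  (8B, 8-aligned)
112..116  state  (4B, 4-aligned)
116..120  -- padding (4B)
120..128  rss  (8B, 8-aligned)
128..132  cpu  (4B, 4-aligned)
132..136  -- tail padding (4B)
sizeof = 136, alignof = 8
— Meta2 —
0..1  lock  (1B, 1-aligned)
1..8  -- padding (7B)
8..16  start_time  (8B, 8-aligned)
16..24  rss  (8B, 8-aligned)
24..28  gid  (4B, 4-aligned)
28..32  state  (4B, 4-aligned)
32..36  cpu  (4B, 4-aligned)
36..40  -- padding (4B)
40..96  refcount  (56B, 8-aligned)
96..98  prio  (2B, 2-aligned)
98..105  uid  (7B, 1-aligned)
105..112  -- padding (7B)
112..144  pid  (32B, 8-aligned)
sizeof = 144, alignof = 8
136 − 144 = -8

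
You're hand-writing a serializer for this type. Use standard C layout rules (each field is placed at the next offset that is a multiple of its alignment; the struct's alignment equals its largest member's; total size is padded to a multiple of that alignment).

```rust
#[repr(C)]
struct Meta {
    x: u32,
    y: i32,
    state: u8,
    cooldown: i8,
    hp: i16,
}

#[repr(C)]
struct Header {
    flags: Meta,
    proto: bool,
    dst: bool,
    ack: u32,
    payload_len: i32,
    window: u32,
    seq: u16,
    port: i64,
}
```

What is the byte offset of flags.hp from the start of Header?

Meta: @0: x [4B, align 4] → 4; @4: y [4B, align 4] → 8; @8: state [1B, align 1] → 9; @9: cooldown [1B, align 1] → 10; @10: hp [2B, align 2] → 12; size 12, align 4
@0: flags [12B, align 4] → 12
within Meta: hp at 10
0 + 10 = 10

10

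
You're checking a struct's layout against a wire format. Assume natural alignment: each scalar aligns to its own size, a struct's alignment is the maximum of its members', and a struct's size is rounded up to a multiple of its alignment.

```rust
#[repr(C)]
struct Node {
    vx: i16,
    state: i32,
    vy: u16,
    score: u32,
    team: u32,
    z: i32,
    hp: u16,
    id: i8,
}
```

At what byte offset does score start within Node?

@0: vx [2B, align 2] → 2
+2 pad (align 4)
@4: state [4B, align 4] → 8
@8: vy [2B, align 2] → 10
+2 pad (align 4)
@12: score [4B, align 4] → 16

12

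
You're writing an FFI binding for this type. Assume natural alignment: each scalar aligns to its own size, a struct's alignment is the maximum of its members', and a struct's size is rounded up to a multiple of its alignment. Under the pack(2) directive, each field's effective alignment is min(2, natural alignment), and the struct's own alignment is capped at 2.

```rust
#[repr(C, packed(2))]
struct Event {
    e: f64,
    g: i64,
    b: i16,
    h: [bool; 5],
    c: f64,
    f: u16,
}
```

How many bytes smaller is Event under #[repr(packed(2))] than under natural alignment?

6

natural layout:
  @0: e [8B, align 8] → 8
  @8: g [8B, align 8] → 16
  @16: b [2B, align 2] → 18
  @18: h [5B, align 1] → 23
  +1 pad (align 8)
  @24: c [8B, align 8] → 32
  @32: f [2B, align 2] → 34
  +6 tail pad (align 8)
  size 40, align 8
packed(2) layout:
  @0: e [8B, align 2] → 8
  @8: g [8B, align 2] → 16
  @16: b [2B, align 2] → 18
  @18: h [5B, align 1] → 23
  +1 pad (align 2)
  @24: c [8B, align 2] → 32
  @32: f [2B, align 2] → 34
  size 34, align 2
40 − 34 = 6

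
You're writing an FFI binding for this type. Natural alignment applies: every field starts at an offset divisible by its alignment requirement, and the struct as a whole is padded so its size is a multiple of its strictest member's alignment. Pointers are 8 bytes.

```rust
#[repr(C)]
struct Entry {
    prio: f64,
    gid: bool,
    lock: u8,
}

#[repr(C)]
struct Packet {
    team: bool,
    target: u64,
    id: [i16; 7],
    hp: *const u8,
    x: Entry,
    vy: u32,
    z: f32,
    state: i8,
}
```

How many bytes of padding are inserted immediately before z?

Entry: 0..8  prio  (8B, 8-aligned); 8..9  gid  (1B, 1-aligned); 9..10  lock  (1B, 1-aligned); 10..16  -- tail padding (6B); sizeof = 16, alignof = 8
0..1  team  (1B, 1-aligned)
1..8  -- padding (7B)
8..16  target  (8B, 8-aligned)
16..30  id  (14B, 2-aligned)
30..32  -- padding (2B)
32..40  hp  (8B, 8-aligned)
40..56  x  (16B, 8-aligned)
56..60  vy  (4B, 4-aligned)
60..64  z  (4B, 4-aligned)

0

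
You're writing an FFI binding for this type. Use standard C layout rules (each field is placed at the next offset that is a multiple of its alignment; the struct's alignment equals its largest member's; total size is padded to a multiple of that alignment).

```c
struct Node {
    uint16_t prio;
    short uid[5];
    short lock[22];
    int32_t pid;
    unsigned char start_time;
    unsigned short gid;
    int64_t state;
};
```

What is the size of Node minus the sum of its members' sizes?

prio at 0 (size 2, align 2) → ends 2
uid at 2 (size 10, align 2) → ends 12
lock at 12 (size 44, align 2) → ends 56
pid at 56 (size 4, align 4) → ends 60
start_time at 60 (size 1, align 1) → ends 61
pad 1 to align 2 for gid
gid at 62 (size 2, align 2) → ends 64
state at 64 (size 8, align 8) → ends 72
total 72 bytes, alignment 8
data bytes 71, size 72 → padding 1

1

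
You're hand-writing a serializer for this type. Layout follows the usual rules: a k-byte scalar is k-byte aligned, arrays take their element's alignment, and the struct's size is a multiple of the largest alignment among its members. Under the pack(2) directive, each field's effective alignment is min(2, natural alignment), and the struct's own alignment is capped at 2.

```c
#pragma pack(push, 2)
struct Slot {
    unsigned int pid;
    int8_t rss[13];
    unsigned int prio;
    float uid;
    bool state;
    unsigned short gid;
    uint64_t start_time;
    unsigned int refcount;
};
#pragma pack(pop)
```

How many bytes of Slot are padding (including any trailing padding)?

@0: pid [4B, align 2] → 4
@4: rss [13B, align 1] → 17
+1 pad (align 2)
@18: prio [4B, align 2] → 22
@22: uid [4B, align 2] → 26
@26: state [1B, align 1] → 27
+1 pad (align 2)
@28: gid [2B, align 2] → 30
@30: start_time [8B, align 2] → 38
@38: refcount [4B, align 2] → 42
size 42, align 2
data bytes 40, size 42 → padding 2

2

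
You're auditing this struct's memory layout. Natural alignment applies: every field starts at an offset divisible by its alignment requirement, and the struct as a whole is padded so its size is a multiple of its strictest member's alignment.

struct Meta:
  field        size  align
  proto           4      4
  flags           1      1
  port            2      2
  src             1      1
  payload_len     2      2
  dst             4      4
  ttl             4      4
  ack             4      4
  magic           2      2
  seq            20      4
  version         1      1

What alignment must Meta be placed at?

member alignments: proto=4, flags=1, port=2, src=1, payload_len=2, dst=4, ttl=4, ack=4, magic=2, seq=4, version=1
max = 4

4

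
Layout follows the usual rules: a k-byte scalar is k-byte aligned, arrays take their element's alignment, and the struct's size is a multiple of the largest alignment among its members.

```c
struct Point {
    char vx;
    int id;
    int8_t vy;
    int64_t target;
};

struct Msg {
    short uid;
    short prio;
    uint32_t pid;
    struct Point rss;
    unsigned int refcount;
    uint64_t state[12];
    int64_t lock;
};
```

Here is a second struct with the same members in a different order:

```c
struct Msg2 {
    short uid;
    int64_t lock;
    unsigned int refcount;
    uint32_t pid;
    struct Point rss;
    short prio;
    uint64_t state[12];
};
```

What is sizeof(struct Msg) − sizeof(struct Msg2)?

-8

Point: @0: vx [1B, align 1] → 1; +3 pad (align 4); @4: id [4B, align 4] → 8; @8: vy [1B, align 1] → 9; +7 pad (align 8); @16: target [8B, align 8] → 24; size 24, align 8
@0: uid [2B, align 2] → 2
@2: prio [2B, align 2] → 4
@4: pid [4B, align 4] → 8
@8: rss [24B, align 8] → 32
@32: refcount [4B, align 4] → 36
+4 pad (align 8)
@40: state [96B, align 8] → 136
@136: lock [8B, align 8] → 144
size 144, align 8
— Msg2 —
@0: uid [2B, align 2] → 2
+6 pad (align 8)
@8: lock [8B, align 8] → 16
@16: refcount [4B, align 4] → 20
@20: pid [4B, align 4] → 24
@24: rss [24B, align 8] → 48
@48: prio [2B, align 2] → 50
+6 pad (align 8)
@56: state [96B, align 8] → 152
size 152, align 8
144 − 152 = -8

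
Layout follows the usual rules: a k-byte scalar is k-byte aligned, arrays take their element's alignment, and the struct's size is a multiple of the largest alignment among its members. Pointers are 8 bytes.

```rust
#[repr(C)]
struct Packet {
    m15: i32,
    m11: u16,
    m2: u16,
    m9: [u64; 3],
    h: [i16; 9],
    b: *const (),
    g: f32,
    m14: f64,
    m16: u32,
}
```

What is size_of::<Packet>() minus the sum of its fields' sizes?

14

m15 at 0 (size 4, align 4) → ends 4
m11 at 4 (size 2, align 2) → ends 6
m2 at 6 (size 2, align 2) → ends 8
m9 at 8 (size 24, align 8) → ends 32
h at 32 (size 18, align 2) → ends 50
pad 6 to align 8 for b
b at 56 (size 8, align 8) → ends 64
g at 64 (size 4, align 4) → ends 68
pad 4 to align 8 for m14
m14 at 72 (size 8, align 8) → ends 80
m16 at 80 (size 4, align 4) → ends 84
tail pad 4 to reach multiple of 8
total 88 bytes, alignment 8
data bytes 74, size 88 → padding 14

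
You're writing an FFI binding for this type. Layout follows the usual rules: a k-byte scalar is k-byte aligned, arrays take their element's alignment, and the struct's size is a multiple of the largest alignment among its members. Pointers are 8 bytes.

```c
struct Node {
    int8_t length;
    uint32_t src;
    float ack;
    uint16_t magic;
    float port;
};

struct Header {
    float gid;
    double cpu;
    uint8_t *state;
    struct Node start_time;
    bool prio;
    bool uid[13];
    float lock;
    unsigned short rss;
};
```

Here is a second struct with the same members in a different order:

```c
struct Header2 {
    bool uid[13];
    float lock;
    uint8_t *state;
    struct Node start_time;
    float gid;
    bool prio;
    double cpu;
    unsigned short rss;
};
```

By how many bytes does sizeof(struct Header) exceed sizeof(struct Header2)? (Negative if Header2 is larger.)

Node: @0: length [1B, align 1] → 1; +3 pad (align 4); @4: src [4B, align 4] → 8; @8: ack [4B, align 4] → 12; @12: magic [2B, align 2] → 14; +2 pad (align 4); @16: port [4B, align 4] → 20; size 20, align 4
@0: gid [4B, align 4] → 4
+4 pad (align 8)
@8: cpu [8B, align 8] → 16
@16: state [8B, align 8] → 24
@24: start_time [20B, align 4] → 44
@44: prio [1B, align 1] → 45
@45: uid [13B, align 1] → 58
+2 pad (align 4)
@60: lock [4B, align 4] → 64
@64: rss [2B, align 2] → 66
+6 tail pad (align 8)
size 72, align 8
— Header2 —
@0: uid [13B, align 1] → 13
+3 pad (align 4)
@16: lock [4B, align 4] → 20
+4 pad (align 8)
@24: state [8B, align 8] → 32
@32: start_time [20B, align 4] → 52
@52: gid [4B, align 4] → 56
@56: prio [1B, align 1] → 57
+7 pad (align 8)
@64: cpu [8B, align 8] → 72
@72: rss [2B, align 2] → 74
+6 tail pad (align 8)
size 80, align 8
72 − 80 = -8

-8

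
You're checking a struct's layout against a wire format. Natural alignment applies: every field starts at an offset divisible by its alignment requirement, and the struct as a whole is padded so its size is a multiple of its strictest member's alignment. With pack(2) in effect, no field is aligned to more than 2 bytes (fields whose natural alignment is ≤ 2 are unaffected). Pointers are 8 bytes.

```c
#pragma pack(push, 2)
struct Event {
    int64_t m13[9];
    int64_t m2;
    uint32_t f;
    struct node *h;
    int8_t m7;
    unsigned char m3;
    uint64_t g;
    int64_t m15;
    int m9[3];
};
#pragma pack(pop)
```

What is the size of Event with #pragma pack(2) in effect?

122

0..72  m13  (72B, 2-aligned)
72..80  m2  (8B, 2-aligned)
80..84  f  (4B, 2-aligned)
84..92  h  (8B, 2-aligned)
92..93  m7  (1B, 1-aligned)
93..94  m3  (1B, 1-aligned)
94..102  g  (8B, 2-aligned)
102..110  m15  (8B, 2-aligned)
110..122  m9  (12B, 2-aligned)
sizeof = 122, alignof = 2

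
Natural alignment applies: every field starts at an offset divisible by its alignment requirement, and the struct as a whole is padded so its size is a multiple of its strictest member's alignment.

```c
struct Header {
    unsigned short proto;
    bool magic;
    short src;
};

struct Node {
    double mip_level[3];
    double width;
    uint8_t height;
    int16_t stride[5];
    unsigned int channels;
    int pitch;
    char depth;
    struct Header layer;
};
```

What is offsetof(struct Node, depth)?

52

Header: proto at 0 (size 2, align 2) → ends 2; magic at 2 (size 1, align 1) → ends 3; pad 1 to align 2 for src; src at 4 (size 2, align 2) → ends 6; total 6 bytes, alignment 2
mip_level at 0 (size 24, align 8) → ends 24
width at 24 (size 8, align 8) → ends 32
height at 32 (size 1, align 1) → ends 33
pad 1 to align 2 for stride
stride at 34 (size 10, align 2) → ends 44
channels at 44 (size 4, align 4) → ends 48
pitch at 48 (size 4, align 4) → ends 52
depth at 52 (size 1, align 1) → ends 53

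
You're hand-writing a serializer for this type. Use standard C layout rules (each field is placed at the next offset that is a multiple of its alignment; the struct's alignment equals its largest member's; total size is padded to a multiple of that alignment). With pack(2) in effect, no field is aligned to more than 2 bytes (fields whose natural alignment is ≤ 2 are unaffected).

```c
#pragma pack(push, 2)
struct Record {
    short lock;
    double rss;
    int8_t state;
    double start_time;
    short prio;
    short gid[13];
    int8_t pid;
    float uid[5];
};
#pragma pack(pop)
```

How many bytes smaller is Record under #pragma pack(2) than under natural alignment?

18

natural layout:
  @0: lock [2B, align 2] → 2
  +6 pad (align 8)
  @8: rss [8B, align 8] → 16
  @16: state [1B, align 1] → 17
  +7 pad (align 8)
  @24: start_time [8B, align 8] → 32
  @32: prio [2B, align 2] → 34
  @34: gid [26B, align 2] → 60
  @60: pid [1B, align 1] → 61
  +3 pad (align 4)
  @64: uid [20B, align 4] → 84
  +4 tail pad (align 8)
  size 88, align 8
packed(2) layout:
  @0: lock [2B, align 2] → 2
  @2: rss [8B, align 2] → 10
  @10: state [1B, align 1] → 11
  +1 pad (align 2)
  @12: start_time [8B, align 2] → 20
  @20: prio [2B, align 2] → 22
  @22: gid [26B, align 2] → 48
  @48: pid [1B, align 1] → 49
  +1 pad (align 2)
  @50: uid [20B, align 2] → 70
  size 70, align 2
88 − 70 = 18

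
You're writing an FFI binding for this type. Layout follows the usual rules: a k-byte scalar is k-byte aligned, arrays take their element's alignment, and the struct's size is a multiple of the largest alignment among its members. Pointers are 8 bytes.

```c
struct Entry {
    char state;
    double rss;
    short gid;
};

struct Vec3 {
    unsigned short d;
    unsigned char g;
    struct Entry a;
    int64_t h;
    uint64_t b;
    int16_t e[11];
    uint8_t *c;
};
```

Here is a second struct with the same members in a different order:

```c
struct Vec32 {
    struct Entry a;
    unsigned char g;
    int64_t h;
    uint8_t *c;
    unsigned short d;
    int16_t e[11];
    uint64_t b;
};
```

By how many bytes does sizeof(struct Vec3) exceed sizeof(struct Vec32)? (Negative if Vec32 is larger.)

0

Entry: 0..1  state  (1B, 1-aligned); 1..8  -- padding (7B); 8..16  rss  (8B, 8-aligned); 16..18  gid  (2B, 2-aligned); 18..24  -- tail padding (6B); sizeof = 24, alignof = 8
0..2  d  (2B, 2-aligned)
2..3  g  (1B, 1-aligned)
3..8  -- padding (5B)
8..32  a  (24B, 8-aligned)
32..40  h  (8B, 8-aligned)
40..48  b  (8B, 8-aligned)
48..70  e  (22B, 2-aligned)
70..72  -- padding (2B)
72..80  c  (8B, 8-aligned)
sizeof = 80, alignof = 8
— Vec32 —
0..24  a  (24B, 8-aligned)
24..25  g  (1B, 1-aligned)
25..32  -- padding (7B)
32..40  h  (8B, 8-aligned)
40..48  c  (8B, 8-aligned)
48..50  d  (2B, 2-aligned)
50..72  e  (22B, 2-aligned)
72..80  b  (8B, 8-aligned)
sizeof = 80, alignof = 8
80 − 80 = 0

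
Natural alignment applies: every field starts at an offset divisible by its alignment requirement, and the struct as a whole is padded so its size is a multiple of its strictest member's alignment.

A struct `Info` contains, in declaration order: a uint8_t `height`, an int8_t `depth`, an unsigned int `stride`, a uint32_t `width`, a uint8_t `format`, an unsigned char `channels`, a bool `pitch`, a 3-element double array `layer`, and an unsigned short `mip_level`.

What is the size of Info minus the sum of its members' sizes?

0..1  height  (1B, 1-aligned)
1..2  depth  (1B, 1-aligned)
2..4  -- padding (2B)
4..8  stride  (4B, 4-aligned)
8..12  width  (4B, 4-aligned)
12..13  format  (1B, 1-aligned)
13..14  channels  (1B, 1-aligned)
14..15  pitch  (1B, 1-aligned)
15..16  -- padding (1B)
16..40  layer  (24B, 8-aligned)
40..42  mip_level  (2B, 2-aligned)
42..48  -- tail padding (6B)
sizeof = 48, alignof = 8
data bytes 39, size 48 → padding 9

9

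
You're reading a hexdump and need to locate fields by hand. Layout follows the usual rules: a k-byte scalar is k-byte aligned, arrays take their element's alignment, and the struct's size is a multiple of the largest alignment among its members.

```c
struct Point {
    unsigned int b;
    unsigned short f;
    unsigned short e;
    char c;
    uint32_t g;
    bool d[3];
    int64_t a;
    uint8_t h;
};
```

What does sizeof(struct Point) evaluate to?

0..4  b  (4B, 4-aligned)
4..6  f  (2B, 2-aligned)
6..8  e  (2B, 2-aligned)
8..9  c  (1B, 1-aligned)
9..12  -- padding (3B)
12..16  g  (4B, 4-aligned)
16..19  d  (3B, 1-aligned)
19..24  -- padding (5B)
24..32  a  (8B, 8-aligned)
32..33  h  (1B, 1-aligned)
33..40  -- tail padding (7B)
sizeof = 40, alignof = 8

40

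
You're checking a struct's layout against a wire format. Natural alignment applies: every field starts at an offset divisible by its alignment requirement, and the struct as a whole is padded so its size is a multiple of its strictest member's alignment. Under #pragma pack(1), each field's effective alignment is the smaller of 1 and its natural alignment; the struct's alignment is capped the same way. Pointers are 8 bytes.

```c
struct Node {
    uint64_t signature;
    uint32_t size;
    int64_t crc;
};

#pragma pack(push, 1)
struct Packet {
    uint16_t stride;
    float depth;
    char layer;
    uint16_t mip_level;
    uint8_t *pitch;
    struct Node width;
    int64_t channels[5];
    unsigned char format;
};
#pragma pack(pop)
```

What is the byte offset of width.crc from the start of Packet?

33

Node: 0..8  signature  (8B, 8-aligned); 8..12  size  (4B, 4-aligned); 12..16  -- padding (4B); 16..24  crc  (8B, 8-aligned); sizeof = 24, alignof = 8
0..2  stride  (2B, 1-aligned)
2..6  depth  (4B, 1-aligned)
6..7  layer  (1B, 1-aligned)
7..9  mip_level  (2B, 1-aligned)
9..17  pitch  (8B, 1-aligned)
17..41  width  (24B, 1-aligned)
within Node: crc at 16
17 + 16 = 33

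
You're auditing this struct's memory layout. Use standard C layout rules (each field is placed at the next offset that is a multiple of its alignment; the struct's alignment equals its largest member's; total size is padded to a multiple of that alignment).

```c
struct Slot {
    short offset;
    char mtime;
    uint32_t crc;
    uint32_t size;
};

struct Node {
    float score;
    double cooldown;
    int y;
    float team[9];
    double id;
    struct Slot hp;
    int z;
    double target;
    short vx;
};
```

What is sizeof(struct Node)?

Slot: offset at 0 (size 2, align 2) → ends 2; mtime at 2 (size 1, align 1) → ends 3; pad 1 to align 4 for crc; crc at 4 (size 4, align 4) → ends 8; size at 8 (size 4, align 4) → ends 12; total 12 bytes, alignment 4
score at 0 (size 4, align 4) → ends 4
pad 4 to align 8 for cooldown
cooldown at 8 (size 8, align 8) → ends 16
y at 16 (size 4, align 4) → ends 20
team at 20 (size 36, align 4) → ends 56
id at 56 (size 8, align 8) → ends 64
hp at 64 (size 12, align 4) → ends 76
z at 76 (size 4, align 4) → ends 80
target at 80 (size 8, align 8) → ends 88
vx at 88 (size 2, align 2) → ends 90
tail pad 6 to reach multiple of 8
total 96 bytes, alignment 8

96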